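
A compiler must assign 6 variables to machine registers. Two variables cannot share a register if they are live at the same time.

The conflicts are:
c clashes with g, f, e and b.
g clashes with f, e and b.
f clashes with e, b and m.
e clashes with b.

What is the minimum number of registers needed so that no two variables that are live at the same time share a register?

5

c, g, f, e, b all conflict with each other, so at least 5 registers are needed.
Using 5 registers: c=2, g=5, f=1, e=3, b=4, m=2. Every pair that conflicts lands in different registers.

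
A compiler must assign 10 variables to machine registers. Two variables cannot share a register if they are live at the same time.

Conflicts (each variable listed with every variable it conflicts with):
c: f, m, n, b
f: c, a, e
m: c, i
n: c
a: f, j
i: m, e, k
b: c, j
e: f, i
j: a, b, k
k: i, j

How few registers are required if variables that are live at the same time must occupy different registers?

The cycle f-e-i-m-c-f has odd length 5, so it cannot be 2-colored; at least 3 registers are needed.
A valid assignment using 3 registers: c=1, f=2, m=2, n=2, a=3, i=1, b=2, e=3, j=1, k=2. Each listed conflict is separated.

3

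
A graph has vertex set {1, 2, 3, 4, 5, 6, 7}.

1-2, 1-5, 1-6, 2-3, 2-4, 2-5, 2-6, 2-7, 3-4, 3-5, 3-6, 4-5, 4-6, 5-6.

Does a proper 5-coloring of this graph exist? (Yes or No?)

The chromatic number is 5. 2, 3, 4, 5, 6 are mutually adjacent (a clique of size 5), so at least 5 colors are needed.
One proper 5-coloring: 1=yellow, 2=red, 3=purple, 4=yellow, 5=green, 6=blue, 7=blue.
That is already a proper 5-coloring.

Yes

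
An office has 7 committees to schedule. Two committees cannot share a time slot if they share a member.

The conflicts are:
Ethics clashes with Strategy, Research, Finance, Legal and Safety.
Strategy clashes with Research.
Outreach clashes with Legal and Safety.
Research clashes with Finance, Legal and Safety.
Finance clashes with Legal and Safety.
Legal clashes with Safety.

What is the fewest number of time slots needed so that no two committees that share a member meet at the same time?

Ethics, Research, Finance, Legal, Safety all conflict with each other, so at least 5 time slots are needed.
Using 5 time slots: Ethics=1, Strategy=3, Outreach=1, Research=2, Finance=5, Legal=4, Safety=3. Each listed conflict is separated.

5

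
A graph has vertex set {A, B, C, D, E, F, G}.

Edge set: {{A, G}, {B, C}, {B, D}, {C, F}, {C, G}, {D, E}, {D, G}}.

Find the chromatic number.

2

A and G are adjacent, so at least 2 colors are needed.
A valid assignment using 2 colors: A=blue, B=red, C=blue, D=blue, E=red, F=red, G=red. Each edge has distinct colors on its endpoints.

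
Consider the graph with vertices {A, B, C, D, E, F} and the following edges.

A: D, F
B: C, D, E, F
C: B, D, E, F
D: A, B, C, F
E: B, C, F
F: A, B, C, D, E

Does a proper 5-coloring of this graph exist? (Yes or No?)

Yes

The chromatic number is 4. B, C, E, F form a clique, so at least 4 colors are needed.
4 colors suffice: A=blue, B=green, C=blue, D=yellow, E=yellow, F=red.
Since 5 ≥ 4, a proper 5-coloring certainly exists.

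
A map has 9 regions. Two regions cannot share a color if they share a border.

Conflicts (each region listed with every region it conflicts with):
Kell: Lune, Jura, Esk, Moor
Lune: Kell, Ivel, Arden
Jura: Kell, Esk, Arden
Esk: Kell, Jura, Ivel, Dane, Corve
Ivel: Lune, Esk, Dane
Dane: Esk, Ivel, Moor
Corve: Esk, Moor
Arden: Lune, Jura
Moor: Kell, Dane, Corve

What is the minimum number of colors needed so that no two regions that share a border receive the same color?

Kell, Jura, Esk are mutually in conflict, so at least 3 colors are needed.
3 colors suffice: color 1 → {Lune, Esk, Moor}; color 2 → {Kell, Ivel, Corve, Arden}; color 3 → {Jura, Dane}. Every pair that conflicts lands in different colors.

3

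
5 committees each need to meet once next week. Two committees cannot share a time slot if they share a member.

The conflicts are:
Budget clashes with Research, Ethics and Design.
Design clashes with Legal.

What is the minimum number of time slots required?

Budget and Ethics conflict, so at least 2 time slots are needed.
2 time slots suffice: time slot 1 → {Budget, Legal}; time slot 2 → {Research, Ethics, Design}. Each listed conflict is separated.

2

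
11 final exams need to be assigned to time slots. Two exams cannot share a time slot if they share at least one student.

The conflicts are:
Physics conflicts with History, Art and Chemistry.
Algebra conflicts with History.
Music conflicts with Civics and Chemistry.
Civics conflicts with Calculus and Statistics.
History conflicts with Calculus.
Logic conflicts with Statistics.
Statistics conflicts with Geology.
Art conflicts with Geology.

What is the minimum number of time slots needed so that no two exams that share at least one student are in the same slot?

3

The cycle Physics-Art-Geology-Statistics-Civics-Music-Chemistry-Physics has odd length 7, so it cannot be 2-colored; at least 3 time slots are needed.
3 time slots suffice: time slot 1 → {Physics, Algebra, Music, Calculus, Statistics}; time slot 2 → {Civics, History, Logic, Art, Chemistry}; time slot 3 → {Geology}. No two conflicting exams share a time slot.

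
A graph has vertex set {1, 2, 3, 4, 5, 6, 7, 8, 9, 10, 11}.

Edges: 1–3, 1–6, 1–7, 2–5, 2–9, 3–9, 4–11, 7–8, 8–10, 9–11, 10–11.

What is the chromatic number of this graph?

3

The cycle 8-10-11-9-3-1-7-8 has odd length 7, so it cannot be 2-colored; at least 3 colors are needed.
A valid assignment using 3 colors: 1=red, 2=blue, 3=blue, 4=red, 5=red, 6=blue, 7=blue, 8=red, 9=red, 10=green, 11=blue. Each edge has distinct colors on its endpoints.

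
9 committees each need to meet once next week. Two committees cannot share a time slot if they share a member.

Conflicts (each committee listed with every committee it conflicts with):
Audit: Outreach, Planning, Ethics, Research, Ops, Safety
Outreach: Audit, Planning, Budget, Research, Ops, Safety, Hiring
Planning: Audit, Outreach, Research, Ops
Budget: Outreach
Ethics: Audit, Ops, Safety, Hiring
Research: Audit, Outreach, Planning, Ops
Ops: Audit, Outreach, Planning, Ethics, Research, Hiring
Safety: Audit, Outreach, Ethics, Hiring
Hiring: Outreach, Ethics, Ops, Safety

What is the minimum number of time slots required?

5

Audit, Outreach, Planning, Research, Ops pairwise conflict, so at least 5 time slots are needed.
5 time slots suffice: time slot 1 → {Outreach, Ethics}; time slot 2 → {Audit, Budget, Hiring}; time slot 3 → {Ops, Safety}; time slot 4 → {Research}; time slot 5 → {Planning}. Each listed conflict is separated.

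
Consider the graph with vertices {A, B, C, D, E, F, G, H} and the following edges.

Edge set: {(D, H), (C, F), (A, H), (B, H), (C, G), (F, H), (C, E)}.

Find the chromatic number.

2

A and H are adjacent, so at least 2 colors are needed.
2 colors suffice: A=2, B=2, C=1, D=2, E=2, F=2, G=2, H=1. No two adjacent vertices share a color.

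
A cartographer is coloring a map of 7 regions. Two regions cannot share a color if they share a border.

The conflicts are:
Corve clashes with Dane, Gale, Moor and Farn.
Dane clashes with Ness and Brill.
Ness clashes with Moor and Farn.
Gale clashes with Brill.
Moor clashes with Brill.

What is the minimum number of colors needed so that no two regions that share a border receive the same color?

Corve and Farn conflict, so at least 2 colors are needed.
One proper 2-coloring: Corve=1, Dane=2, Ness=1, Gale=2, Moor=2, Farn=2, Brill=1. No two conflicting regions share a color.

2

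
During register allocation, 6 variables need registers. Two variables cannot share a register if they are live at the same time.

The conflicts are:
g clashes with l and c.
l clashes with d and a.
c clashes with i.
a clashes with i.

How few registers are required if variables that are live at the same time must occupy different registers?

The cycle i-c-g-l-a-i has odd length 5, so it cannot be 2-colored; at least 3 registers are needed.
3 registers suffice: register 1 → {l, i}; register 2 → {g, d, a}; register 3 → {c}. Each listed conflict is separated.

3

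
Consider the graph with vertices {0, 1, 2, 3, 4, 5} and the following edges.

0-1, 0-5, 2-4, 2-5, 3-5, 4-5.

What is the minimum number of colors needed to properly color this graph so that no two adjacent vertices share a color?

2, 4, 5 form a triangle, so at least 3 colors are needed.
A valid assignment using 3 colors: 0=blue, 1=red, 2=green, 3=blue, 4=blue, 5=red. No two adjacent vertices share a color.

3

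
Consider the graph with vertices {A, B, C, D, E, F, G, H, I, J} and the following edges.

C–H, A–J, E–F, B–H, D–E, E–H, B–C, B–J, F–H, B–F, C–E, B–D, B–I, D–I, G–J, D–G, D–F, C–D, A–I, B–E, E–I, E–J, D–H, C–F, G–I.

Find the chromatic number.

B, C, D, E, F, H are mutually adjacent (a clique of size 6), so at least 6 colors are needed.
A valid assignment using 6 colors: A=1, B=3, C=5, D=2, E=1, F=6, G=1, H=4, I=4, J=2. Each edge has distinct colors on its endpoints.

6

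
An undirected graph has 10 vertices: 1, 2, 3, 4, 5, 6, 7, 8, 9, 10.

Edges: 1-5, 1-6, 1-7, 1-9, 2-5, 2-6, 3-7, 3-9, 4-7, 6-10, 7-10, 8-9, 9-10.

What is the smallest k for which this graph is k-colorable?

2 and 5 are adjacent, so at least 2 colors are needed.
2 colors suffice: color red → {5, 6, 7, 9}; color blue → {1, 2, 3, 4, 8, 10}. Each edge has distinct colors on its endpoints.

2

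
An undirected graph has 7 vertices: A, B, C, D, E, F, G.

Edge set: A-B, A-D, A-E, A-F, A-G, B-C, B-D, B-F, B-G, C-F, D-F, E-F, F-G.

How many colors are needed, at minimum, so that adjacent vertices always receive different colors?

4

A, B, D, F form a clique, so at least 4 colors are needed.
4 colors suffice: color 1 → {F}; color 2 → {B, E}; color 3 → {A, C}; color 4 → {D, G}. Every edge joins two different colors.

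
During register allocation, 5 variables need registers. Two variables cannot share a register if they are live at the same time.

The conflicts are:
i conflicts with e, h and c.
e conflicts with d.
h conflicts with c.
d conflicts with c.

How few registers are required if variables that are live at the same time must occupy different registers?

3

i, h, c are mutually in conflict, so at least 3 registers are needed.
Using 3 registers: i=1, e=2, h=3, d=1, c=2. No two conflicting variables share a register.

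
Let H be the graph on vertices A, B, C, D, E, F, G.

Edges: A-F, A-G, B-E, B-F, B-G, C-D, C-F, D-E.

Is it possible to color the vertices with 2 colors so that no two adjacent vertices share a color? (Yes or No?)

The cycle D-C-F-B-E-D has odd length 5, so it cannot be 2-colored; at least 3 colors are needed.
So 2 colors are not enough.

No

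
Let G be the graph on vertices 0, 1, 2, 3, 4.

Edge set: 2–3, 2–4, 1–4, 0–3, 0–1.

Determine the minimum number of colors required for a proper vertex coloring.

The cycle 2-4-1-0-3-2 has odd length 5, so it cannot be 2-colored; at least 3 colors are needed.
3 colors suffice: color a → {1, 2}; color b → {3, 4}; color c → {0}. No two adjacent vertices share a color.

3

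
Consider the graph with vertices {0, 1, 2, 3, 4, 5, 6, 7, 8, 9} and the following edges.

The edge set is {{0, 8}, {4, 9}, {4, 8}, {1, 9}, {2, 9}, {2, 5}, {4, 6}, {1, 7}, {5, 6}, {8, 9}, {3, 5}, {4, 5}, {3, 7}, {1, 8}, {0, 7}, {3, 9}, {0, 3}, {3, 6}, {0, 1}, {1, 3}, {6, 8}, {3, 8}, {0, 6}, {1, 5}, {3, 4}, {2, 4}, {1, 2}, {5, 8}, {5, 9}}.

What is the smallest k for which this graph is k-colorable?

3, 4, 5, 6, 8 are mutually adjacent (a clique of size 5), so at least 5 colors are needed.
One proper 5-coloring: 0=c, 1=d, 2=a, 3=a, 4=d, 5=c, 6=e, 7=b, 8=b, 9=e. Every edge joins two different colors.

5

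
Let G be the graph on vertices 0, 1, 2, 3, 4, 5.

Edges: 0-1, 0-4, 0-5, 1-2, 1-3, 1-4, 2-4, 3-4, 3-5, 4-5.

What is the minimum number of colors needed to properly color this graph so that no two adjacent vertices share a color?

3

1, 2, 4 are pairwise adjacent, so at least 3 colors are needed.
3 colors suffice: color a → {4}; color b → {1, 5}; color c → {0, 2, 3}. Each edge has distinct colors on its endpoints.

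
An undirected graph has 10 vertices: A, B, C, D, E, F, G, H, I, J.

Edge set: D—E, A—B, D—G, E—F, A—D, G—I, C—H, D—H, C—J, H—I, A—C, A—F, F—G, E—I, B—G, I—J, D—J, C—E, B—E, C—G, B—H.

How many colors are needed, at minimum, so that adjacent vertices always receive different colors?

2

B and G are adjacent, so at least 2 colors are needed.
A valid assignment using 2 colors: A=1, B=2, C=2, D=2, E=1, F=2, G=1, H=1, I=2, J=1. Each edge has distinct colors on its endpoints.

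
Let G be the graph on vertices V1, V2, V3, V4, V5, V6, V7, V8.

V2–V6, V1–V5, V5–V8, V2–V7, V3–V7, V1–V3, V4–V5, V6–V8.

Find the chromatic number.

3

The cycle V8-V6-V2-V7-V3-V1-V5-V8 has odd length 7, so it cannot be 2-colored; at least 3 colors are needed.
3 colors suffice: color 1 → {V5, V6, V7}; color 2 → {V1, V2, V4, V8}; color 3 → {V3}. Every edge joins two different colors.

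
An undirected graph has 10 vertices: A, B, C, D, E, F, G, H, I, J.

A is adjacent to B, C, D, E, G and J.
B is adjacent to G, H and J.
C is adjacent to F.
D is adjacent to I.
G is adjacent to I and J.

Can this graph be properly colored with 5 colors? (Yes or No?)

The chromatic number is 4. A, B, G, J are pairwise adjacent (a clique of size 4), so at least 4 colors are needed.
4 colors suffice: color red → {A, F, H, I}; color blue → {B, C, D, E}; color green → {G}; color yellow → {J}.
Since 5 ≥ 4, a proper 5-coloring certainly exists.

Yes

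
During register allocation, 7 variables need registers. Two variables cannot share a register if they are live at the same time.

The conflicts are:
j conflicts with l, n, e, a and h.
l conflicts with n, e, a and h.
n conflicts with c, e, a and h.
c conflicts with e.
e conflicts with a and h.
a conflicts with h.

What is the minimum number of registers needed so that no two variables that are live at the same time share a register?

j, l, n, e, a, h all conflict with each other, so at least 6 registers are needed.
6 registers suffice: register 1 → {n}; register 2 → {e}; register 3 → {c, h}; register 4 → {l}; register 5 → {j}; register 6 → {a}. Every pair that conflicts lands in different registers.

6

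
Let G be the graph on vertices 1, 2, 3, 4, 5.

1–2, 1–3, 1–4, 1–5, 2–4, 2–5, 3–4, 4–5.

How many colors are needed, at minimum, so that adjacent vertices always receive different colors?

4

1, 2, 4, 5 form a clique, so at least 4 colors are needed.
4 colors suffice: color a → {4}; color b → {1}; color c → {2, 3}; color d → {5}. No two adjacent vertices share a color.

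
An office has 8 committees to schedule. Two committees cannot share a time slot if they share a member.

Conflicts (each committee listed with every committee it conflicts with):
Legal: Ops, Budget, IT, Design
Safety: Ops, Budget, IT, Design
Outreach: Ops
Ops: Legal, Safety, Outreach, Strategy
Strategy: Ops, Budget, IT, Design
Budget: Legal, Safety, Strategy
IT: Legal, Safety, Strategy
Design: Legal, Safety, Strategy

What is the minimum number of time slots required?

Strategy and Design conflict, so at least 2 time slots are needed.
2 time slots suffice: time slot 1 → {Legal, Safety, Outreach, Strategy}; time slot 2 → {Ops, Budget, IT, Design}. Each listed conflict is separated.

2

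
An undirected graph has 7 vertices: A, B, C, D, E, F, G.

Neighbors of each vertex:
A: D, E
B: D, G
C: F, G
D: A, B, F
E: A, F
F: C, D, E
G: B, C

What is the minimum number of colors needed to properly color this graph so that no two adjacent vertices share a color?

3

The cycle C-F-D-B-G-C has odd length 5, so it cannot be 2-colored; at least 3 colors are needed.
A valid assignment using 3 colors: A=2, B=2, C=1, D=1, E=1, F=2, G=3. Every edge joins two different colors.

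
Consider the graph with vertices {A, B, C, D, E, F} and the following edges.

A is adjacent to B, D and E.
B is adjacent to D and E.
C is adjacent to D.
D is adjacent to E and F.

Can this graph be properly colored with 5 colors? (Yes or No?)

Yes

The chromatic number is 4. A, B, D, E form a clique, so at least 4 colors are needed.
A valid assignment using 4 colors: A=yellow, B=blue, C=blue, D=red, E=green, F=blue.
Since 5 ≥ 4, a proper 5-coloring certainly exists.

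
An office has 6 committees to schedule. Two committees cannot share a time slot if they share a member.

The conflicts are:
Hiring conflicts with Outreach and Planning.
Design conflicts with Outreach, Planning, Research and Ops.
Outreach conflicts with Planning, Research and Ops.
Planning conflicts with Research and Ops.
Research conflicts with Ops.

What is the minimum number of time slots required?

5

Design, Outreach, Planning, Research, Ops pairwise conflict, so at least 5 time slots are needed.
Using 5 time slots: Hiring=3, Design=3, Outreach=1, Planning=2, Research=5, Ops=4. Every pair that conflicts lands in different time slots.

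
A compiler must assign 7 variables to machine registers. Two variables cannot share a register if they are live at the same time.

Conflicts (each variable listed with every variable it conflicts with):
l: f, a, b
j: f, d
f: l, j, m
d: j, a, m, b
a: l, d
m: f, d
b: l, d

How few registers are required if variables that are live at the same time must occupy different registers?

3

The cycle l-a-d-j-f-l has odd length 5, so it cannot be 2-colored; at least 3 registers are needed.
3 registers suffice: register 1 → {l, d}; register 2 → {f, a, b}; register 3 → {j, m}. Each listed conflict is separated.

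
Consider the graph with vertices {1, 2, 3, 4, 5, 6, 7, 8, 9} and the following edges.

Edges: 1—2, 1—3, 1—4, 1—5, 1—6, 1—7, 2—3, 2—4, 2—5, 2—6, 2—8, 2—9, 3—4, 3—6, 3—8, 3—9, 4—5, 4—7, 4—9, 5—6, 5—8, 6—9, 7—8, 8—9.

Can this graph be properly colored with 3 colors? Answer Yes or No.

2, 3, 8, 9 are mutually adjacent (a clique of size 4), so at least 4 colors are needed.
So 3 colors are not enough.

No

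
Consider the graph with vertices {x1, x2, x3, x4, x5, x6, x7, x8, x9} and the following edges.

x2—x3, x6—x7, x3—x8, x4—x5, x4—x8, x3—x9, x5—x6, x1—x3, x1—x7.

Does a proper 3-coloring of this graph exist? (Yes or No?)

Yes

The chromatic number is 3. The cycle x5-x4-x8-x3-x1-x7-x6-x5 has odd length 7, so it cannot be 2-colored; at least 3 colors are needed.
3 colors suffice: color 1 → {x3, x5, x7}; color 2 → {x1, x2, x4, x6, x9}; color 3 → {x8}.
That is already a proper 3-coloring.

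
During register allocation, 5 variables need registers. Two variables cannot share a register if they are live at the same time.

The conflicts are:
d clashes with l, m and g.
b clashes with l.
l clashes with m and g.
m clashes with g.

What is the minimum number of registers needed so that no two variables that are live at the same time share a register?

4

d, l, m, g all conflict with each other, so at least 4 registers are needed.
4 registers suffice: d=4, b=2, l=1, m=2, g=3. Each listed conflict is separated.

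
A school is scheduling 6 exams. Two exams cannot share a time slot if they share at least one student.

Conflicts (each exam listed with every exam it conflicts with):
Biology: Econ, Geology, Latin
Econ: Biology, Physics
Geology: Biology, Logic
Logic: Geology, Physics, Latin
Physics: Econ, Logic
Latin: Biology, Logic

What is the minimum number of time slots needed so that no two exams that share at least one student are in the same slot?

3

The cycle Logic-Geology-Biology-Econ-Physics-Logic has odd length 5, so it cannot be 2-colored; at least 3 time slots are needed.
A valid assignment using 3 time slots: Biology=1, Econ=3, Geology=2, Logic=1, Physics=2, Latin=2. No two conflicting exams share a time slot.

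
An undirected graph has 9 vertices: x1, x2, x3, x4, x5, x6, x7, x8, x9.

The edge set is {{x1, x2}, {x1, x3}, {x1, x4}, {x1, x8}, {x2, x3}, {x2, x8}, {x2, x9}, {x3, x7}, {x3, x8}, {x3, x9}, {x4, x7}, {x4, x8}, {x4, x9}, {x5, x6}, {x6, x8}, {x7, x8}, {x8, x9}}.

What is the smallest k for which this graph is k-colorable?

4

x2, x3, x8, x9 are pairwise adjacent (a clique of size 4), so at least 4 colors are needed.
4 colors suffice: color red → {x5, x8}; color blue → {x3, x4, x6}; color green → {x1, x7, x9}; color yellow → {x2}. Each edge has distinct colors on its endpoints.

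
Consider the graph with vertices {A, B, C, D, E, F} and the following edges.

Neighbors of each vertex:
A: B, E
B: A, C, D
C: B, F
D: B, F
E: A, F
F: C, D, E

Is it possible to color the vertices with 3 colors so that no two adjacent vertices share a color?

The chromatic number is 3. The cycle E-F-C-B-A-E has odd length 5, so it cannot be 2-colored; at least 3 colors are needed.
3 colors suffice: color 1 → {B, F}; color 2 → {C, D, E}; color 3 → {A}.
That is already a proper 3-coloring.

Yes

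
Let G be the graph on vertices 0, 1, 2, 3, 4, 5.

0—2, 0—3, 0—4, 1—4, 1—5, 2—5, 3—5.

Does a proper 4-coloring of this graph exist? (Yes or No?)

The chromatic number is 3. The cycle 5-2-0-4-1-5 has odd length 5, so it cannot be 2-colored; at least 3 colors are needed.
One proper 3-coloring: 0=red, 1=green, 2=blue, 3=blue, 4=blue, 5=red.
Since 4 ≥ 3, a proper 4-coloring certainly exists.

Yes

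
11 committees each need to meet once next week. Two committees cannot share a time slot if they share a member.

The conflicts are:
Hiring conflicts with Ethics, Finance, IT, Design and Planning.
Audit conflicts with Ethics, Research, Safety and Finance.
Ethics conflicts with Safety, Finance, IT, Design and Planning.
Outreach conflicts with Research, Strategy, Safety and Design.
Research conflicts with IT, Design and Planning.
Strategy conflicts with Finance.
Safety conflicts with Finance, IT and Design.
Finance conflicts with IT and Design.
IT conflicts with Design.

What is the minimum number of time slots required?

5

Ethics, Safety, Finance, IT, Design pairwise conflict, so at least 5 time slots are needed.
5 time slots suffice: time slot 1 → {Audit, Strategy, Design, Planning}; time slot 2 → {Research, Finance}; time slot 3 → {Ethics, Outreach}; time slot 4 → {Hiring, Safety}; time slot 5 → {IT}. Every pair that conflicts lands in different time slots.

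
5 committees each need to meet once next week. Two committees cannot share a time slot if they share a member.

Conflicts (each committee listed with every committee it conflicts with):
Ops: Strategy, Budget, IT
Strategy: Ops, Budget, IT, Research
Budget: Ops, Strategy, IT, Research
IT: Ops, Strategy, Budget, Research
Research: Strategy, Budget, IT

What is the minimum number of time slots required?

4

Strategy, Budget, IT, Research are mutually in conflict, so at least 4 time slots are needed.
4 time slots suffice: time slot 1 → {Strategy}; time slot 2 → {IT}; time slot 3 → {Budget}; time slot 4 → {Ops, Research}. No two conflicting committees share a time slot.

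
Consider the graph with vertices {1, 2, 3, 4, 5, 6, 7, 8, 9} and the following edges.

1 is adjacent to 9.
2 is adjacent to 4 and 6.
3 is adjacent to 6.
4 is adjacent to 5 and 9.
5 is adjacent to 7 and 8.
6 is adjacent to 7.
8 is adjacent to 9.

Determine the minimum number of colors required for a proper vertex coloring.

The cycle 5-4-2-6-7-5 has odd length 5, so it cannot be 2-colored; at least 3 colors are needed.
3 colors suffice: 1=blue, 2=green, 3=blue, 4=blue, 5=red, 6=red, 7=blue, 8=blue, 9=red. No two adjacent vertices share a color.

3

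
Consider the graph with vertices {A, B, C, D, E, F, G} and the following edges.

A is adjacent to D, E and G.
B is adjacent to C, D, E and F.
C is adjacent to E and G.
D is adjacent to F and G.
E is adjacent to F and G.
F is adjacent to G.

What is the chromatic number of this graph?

E, F, G form a triangle, so at least 3 colors are needed.
3 colors suffice: color 1 → {D, E}; color 2 → {B, G}; color 3 → {A, C, F}. Each edge has distinct colors on its endpoints.

3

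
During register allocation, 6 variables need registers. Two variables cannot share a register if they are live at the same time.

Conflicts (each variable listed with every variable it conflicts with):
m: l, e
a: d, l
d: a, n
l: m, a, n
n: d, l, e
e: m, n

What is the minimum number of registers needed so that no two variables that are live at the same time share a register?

2

l and n conflict, so at least 2 registers are needed.
2 registers suffice: register 1 → {m, a, n}; register 2 → {d, l, e}. Every pair that conflicts lands in different registers.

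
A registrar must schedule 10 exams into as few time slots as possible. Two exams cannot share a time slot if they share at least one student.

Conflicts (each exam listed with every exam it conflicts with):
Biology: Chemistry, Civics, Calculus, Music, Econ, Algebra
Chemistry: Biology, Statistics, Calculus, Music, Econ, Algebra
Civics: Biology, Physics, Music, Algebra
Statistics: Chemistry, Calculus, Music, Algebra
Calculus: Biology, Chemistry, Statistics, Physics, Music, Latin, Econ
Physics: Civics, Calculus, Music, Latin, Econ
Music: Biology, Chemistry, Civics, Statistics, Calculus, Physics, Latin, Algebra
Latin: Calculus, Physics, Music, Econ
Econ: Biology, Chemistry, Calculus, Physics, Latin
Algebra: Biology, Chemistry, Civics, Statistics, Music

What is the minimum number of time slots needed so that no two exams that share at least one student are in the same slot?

Calculus, Physics, Latin, Econ are mutually in conflict, so at least 4 time slots are needed.
4 time slots suffice: Biology=4, Chemistry=3, Civics=3, Statistics=4, Calculus=2, Physics=4, Music=1, Latin=3, Econ=1, Algebra=2. No two conflicting exams share a time slot.

4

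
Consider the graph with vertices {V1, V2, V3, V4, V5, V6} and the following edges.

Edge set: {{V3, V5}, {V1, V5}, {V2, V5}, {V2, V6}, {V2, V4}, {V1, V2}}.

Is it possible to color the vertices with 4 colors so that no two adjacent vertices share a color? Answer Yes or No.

Yes

The chromatic number is 3. V1, V2, V5 are pairwise adjacent, so at least 3 colors are needed.
3 colors suffice: V1=3, V2=1, V3=1, V4=2, V5=2, V6=2.
Since 4 ≥ 3, a proper 4-coloring certainly exists.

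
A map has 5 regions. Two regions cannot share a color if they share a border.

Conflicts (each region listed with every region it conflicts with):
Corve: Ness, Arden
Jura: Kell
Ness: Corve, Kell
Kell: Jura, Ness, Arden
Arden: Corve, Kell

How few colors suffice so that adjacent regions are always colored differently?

Jura and Kell conflict, so at least 2 colors are needed.
2 colors suffice: color 1 → {Corve, Kell}; color 2 → {Jura, Ness, Arden}. No two conflicting regions share a color.

2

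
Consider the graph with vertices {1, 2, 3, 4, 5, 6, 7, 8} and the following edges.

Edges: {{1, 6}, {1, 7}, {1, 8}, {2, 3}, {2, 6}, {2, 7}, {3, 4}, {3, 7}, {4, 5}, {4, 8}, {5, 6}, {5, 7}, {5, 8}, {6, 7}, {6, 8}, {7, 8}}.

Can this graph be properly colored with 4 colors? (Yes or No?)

The chromatic number is 4. 5, 6, 7, 8 form a clique, so at least 4 colors are needed.
A valid assignment using 4 colors: 1=d, 2=c, 3=b, 4=a, 5=d, 6=b, 7=a, 8=c.
That is already a proper 4-coloring.

Yes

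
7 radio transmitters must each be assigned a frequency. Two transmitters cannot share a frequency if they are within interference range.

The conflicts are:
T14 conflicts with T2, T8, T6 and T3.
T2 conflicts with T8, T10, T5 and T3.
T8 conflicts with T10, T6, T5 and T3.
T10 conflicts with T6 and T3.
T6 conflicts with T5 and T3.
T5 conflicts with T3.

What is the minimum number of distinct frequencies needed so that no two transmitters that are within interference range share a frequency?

T8, T10, T6, T3 are mutually in conflict, so at least 4 frequencies are needed.
Using 4 frequencies: T14=4, T2=3, T8=2, T10=4, T6=3, T5=4, T3=1. Each listed conflict is separated.

4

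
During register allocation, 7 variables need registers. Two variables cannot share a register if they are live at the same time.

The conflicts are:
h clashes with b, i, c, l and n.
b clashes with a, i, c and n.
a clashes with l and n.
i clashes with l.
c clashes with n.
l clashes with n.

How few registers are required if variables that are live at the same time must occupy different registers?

4

h, b, c, n are mutually in conflict, so at least 4 registers are needed.
4 registers suffice: h=2, b=1, a=2, i=3, c=4, l=1, n=3. Each listed conflict is separated.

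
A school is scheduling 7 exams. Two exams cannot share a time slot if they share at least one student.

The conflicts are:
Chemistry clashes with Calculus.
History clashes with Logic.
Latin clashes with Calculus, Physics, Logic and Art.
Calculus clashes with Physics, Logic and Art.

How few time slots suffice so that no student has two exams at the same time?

3

Latin, Calculus, Physics all conflict with each other, so at least 3 time slots are needed.
A valid assignment using 3 time slots: Chemistry=2, History=1, Latin=2, Calculus=1, Physics=3, Logic=3, Art=3. No two conflicting exams share a time slot.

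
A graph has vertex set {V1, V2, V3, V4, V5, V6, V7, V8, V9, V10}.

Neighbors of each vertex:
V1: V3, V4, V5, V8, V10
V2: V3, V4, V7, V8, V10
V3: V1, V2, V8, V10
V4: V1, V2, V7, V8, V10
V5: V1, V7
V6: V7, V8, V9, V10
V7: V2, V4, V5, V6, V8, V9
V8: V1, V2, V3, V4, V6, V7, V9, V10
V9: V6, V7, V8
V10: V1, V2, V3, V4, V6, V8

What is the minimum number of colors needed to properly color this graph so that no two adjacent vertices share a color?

V1, V4, V8, V10 are pairwise adjacent (a clique of size 4), so at least 4 colors are needed.
One proper 4-coloring: V1=green, V2=green, V3=yellow, V4=yellow, V5=red, V6=green, V7=blue, V8=red, V9=yellow, V10=blue. Every edge joins two different colors.

4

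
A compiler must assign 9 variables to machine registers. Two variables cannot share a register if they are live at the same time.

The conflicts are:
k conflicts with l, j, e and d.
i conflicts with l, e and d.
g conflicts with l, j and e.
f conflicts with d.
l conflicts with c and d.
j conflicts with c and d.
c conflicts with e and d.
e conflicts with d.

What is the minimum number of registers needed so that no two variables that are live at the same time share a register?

3

i, e, d all conflict with each other, so at least 3 registers are needed.
3 registers suffice: register 1 → {g, d}; register 2 → {f, l, j, e}; register 3 → {k, i, c}. Each listed conflict is separated.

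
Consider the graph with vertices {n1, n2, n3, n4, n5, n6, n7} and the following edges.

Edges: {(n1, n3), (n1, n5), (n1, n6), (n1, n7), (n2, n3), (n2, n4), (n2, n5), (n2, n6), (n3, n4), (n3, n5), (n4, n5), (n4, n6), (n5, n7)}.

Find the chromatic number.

n2, n3, n4, n5 are mutually adjacent (a clique of size 4), so at least 4 colors are needed.
A valid assignment using 4 colors: n1=green, n2=yellow, n3=blue, n4=green, n5=red, n6=red, n7=blue. No two adjacent vertices share a color.

4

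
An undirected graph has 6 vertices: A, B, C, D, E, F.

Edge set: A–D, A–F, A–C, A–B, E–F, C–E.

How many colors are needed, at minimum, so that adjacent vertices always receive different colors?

2

E and F are adjacent, so at least 2 colors are needed.
2 colors suffice: A=1, B=2, C=2, D=2, E=1, F=2. No two adjacent vertices share a color.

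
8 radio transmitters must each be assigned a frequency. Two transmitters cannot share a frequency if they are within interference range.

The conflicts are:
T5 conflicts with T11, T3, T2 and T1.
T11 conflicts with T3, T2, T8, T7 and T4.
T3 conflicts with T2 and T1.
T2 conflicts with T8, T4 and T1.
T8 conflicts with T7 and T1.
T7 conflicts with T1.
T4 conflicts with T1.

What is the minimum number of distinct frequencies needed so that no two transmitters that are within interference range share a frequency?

4

T5, T3, T2, T1 all conflict with each other, so at least 4 frequencies are needed.
Using 4 frequencies: T5=3, T11=1, T3=4, T2=2, T8=3, T7=2, T4=3, T1=1. Every pair that conflicts lands in different frequencies.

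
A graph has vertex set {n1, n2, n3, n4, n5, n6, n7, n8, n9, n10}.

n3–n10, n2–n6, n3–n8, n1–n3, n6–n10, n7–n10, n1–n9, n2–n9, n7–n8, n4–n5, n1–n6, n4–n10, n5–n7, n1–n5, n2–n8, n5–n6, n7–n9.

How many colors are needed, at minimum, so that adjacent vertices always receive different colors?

3

n1, n5, n6 are pairwise adjacent, so at least 3 colors are needed.
One proper 3-coloring: n1=R, n2=R, n3=G, n4=R, n5=B, n6=G, n7=R, n8=B, n9=B, n10=B. Each edge has distinct colors on its endpoints.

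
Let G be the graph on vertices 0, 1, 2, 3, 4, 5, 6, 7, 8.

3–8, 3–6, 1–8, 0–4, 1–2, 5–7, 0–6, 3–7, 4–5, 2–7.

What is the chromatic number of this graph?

3

The cycle 1-8-3-7-2-1 has odd length 5, so it cannot be 2-colored; at least 3 colors are needed.
One proper 3-coloring: 0=blue, 1=red, 2=green, 3=red, 4=red, 5=green, 6=green, 7=blue, 8=blue. Every edge joins two different colors.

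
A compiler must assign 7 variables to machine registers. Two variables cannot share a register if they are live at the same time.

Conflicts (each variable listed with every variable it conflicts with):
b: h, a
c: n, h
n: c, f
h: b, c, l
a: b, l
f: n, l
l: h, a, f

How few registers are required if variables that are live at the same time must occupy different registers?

The cycle h-l-f-n-c-h has odd length 5, so it cannot be 2-colored; at least 3 registers are needed.
A valid assignment using 3 registers: b=1, c=3, n=1, h=2, a=2, f=2, l=1. Every pair that conflicts lands in different registers.

3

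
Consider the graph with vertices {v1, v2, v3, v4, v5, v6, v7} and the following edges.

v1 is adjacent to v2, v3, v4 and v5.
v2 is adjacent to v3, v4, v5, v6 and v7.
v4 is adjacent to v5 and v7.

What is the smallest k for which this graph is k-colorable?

v1, v2, v4, v5 form a clique, so at least 4 colors are needed.
A valid assignment using 4 colors: v1=B, v2=R, v3=G, v4=G, v5=Y, v6=B, v7=B. No two adjacent vertices share a color.

4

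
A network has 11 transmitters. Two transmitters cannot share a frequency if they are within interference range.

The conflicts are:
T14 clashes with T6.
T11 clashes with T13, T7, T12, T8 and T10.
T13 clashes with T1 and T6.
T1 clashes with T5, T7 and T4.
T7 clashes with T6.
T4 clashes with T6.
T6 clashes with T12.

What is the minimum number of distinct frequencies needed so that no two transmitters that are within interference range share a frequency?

T11 and T10 conflict, so at least 2 frequencies are needed.
2 frequencies suffice: frequency 1 → {T11, T1, T6}; frequency 2 → {T14, T13, T5, T7, T4, T12, T8, T10}. Each listed conflict is separated.

2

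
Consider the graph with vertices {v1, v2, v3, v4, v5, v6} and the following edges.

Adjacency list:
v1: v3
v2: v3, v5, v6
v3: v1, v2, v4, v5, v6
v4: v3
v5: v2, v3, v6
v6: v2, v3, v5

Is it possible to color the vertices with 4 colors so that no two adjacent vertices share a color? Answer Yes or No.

Yes

The chromatic number is 4. v2, v3, v5, v6 are mutually adjacent (a clique of size 4), so at least 4 colors are needed.
4 colors suffice: color 1 → {v3}; color 2 → {v1, v4, v6}; color 3 → {v5}; color 4 → {v2}.
That is already a proper 4-coloring.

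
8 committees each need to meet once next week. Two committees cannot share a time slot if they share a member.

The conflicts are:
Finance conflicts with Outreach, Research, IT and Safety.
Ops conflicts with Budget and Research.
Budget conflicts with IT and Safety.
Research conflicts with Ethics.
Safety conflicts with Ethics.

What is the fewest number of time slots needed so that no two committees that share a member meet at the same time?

The cycle Safety-Budget-Ops-Research-Ethics-Safety has odd length 5, so it cannot be 2-colored; at least 3 time slots are needed.
3 time slots suffice: time slot 1 → {Finance, Budget, Ethics}; time slot 2 → {Outreach, Research, IT, Safety}; time slot 3 → {Ops}. No two conflicting committees share a time slot.

3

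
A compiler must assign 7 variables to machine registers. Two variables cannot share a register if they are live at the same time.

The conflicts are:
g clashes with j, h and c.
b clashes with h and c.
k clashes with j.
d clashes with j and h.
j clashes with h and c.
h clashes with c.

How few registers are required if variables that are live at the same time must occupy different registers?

g, j, h, c all conflict with each other, so at least 4 registers are needed.
4 registers suffice: register 1 → {k, h}; register 2 → {b, j}; register 3 → {d, c}; register 4 → {g}. Every pair that conflicts lands in different registers.

4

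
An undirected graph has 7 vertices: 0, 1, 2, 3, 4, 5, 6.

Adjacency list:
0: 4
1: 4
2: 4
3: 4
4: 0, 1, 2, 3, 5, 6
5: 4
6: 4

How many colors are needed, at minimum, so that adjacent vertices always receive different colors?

4 and 5 are adjacent, so at least 2 colors are needed.
A valid assignment using 2 colors: 0=blue, 1=blue, 2=blue, 3=blue, 4=red, 5=blue, 6=blue. Every edge joins two different colors.

2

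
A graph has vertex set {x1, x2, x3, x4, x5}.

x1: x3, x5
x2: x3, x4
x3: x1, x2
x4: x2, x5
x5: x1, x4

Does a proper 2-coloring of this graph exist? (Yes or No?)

The cycle x4-x2-x3-x1-x5-x4 has odd length 5, so it cannot be 2-colored; at least 3 colors are needed.
So 2 colors are not enough.

No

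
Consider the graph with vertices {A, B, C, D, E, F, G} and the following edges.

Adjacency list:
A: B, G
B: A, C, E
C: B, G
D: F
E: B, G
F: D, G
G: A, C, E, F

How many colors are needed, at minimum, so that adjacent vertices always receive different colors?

2

A and B are adjacent, so at least 2 colors are needed.
2 colors suffice: color 1 → {B, D, G}; color 2 → {A, C, E, F}. Every edge joins two different colors.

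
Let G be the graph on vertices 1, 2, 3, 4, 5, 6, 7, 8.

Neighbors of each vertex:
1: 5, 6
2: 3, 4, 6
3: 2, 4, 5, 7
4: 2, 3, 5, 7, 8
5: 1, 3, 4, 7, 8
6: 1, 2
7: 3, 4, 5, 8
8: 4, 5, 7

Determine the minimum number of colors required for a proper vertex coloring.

4

4, 5, 7, 8 are pairwise adjacent (a clique of size 4), so at least 4 colors are needed.
4 colors suffice: color red → {2, 5}; color blue → {1, 4}; color green → {3, 6, 8}; color yellow → {7}. No two adjacent vertices share a color.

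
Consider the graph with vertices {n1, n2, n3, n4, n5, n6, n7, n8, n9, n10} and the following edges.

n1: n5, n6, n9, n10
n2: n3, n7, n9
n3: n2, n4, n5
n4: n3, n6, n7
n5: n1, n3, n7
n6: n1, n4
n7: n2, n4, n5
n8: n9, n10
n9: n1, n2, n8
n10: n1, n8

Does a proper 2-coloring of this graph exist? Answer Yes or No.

The cycle n9-n2-n3-n5-n1-n9 has odd length 5, so it cannot be 2-colored; at least 3 colors are needed.
So 2 colors are not enough.

No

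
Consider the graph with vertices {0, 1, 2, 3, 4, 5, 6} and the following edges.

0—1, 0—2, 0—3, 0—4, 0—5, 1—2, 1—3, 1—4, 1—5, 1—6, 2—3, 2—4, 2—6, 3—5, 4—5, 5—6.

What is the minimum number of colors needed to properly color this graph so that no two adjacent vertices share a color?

0, 1, 2, 3 are mutually adjacent (a clique of size 4), so at least 4 colors are needed.
4 colors suffice: 0=green, 1=red, 2=blue, 3=yellow, 4=yellow, 5=blue, 6=green. Every edge joins two different colors.

4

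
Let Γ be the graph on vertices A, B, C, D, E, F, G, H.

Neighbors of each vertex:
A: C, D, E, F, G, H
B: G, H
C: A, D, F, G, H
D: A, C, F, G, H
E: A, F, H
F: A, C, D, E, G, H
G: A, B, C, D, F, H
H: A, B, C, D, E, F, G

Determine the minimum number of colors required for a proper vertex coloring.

A, C, D, F, G, H form a clique, so at least 6 colors are needed.
6 colors suffice: color 1 → {H}; color 2 → {E, G}; color 3 → {B, F}; color 4 → {A}; color 5 → {D}; color 6 → {C}. Each edge has distinct colors on its endpoints.

6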